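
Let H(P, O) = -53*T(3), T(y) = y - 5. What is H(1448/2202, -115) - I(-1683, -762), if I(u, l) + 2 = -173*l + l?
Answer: -130956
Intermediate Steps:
T(y) = -5 + y
I(u, l) = -2 - 172*l (I(u, l) = -2 + (-173*l + l) = -2 - 172*l)
H(P, O) = 106 (H(P, O) = -53*(-5 + 3) = -53*(-2) = 106)
H(1448/2202, -115) - I(-1683, -762) = 106 - (-2 - 172*(-762)) = 106 - (-2 + 131064) = 106 - 1*131062 = 106 - 131062 = -130956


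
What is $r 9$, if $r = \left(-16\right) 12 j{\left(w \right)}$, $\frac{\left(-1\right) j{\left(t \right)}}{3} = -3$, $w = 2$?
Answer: $-15552$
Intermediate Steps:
$j{\left(t \right)} = 9$ ($j{\left(t \right)} = \left(-3\right) \left(-3\right) = 9$)
$r = -1728$ ($r = \left(-16\right) 12 \cdot 9 = \left(-192\right) 9 = -1728$)
$r 9 = \left(-1728\right) 9 = -15552$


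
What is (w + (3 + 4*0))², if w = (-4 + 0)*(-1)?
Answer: 49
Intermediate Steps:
w = 4 (w = -4*(-1) = 4)
(w + (3 + 4*0))² = (4 + (3 + 4*0))² = (4 + (3 + 0))² = (4 + 3)² = 7² = 49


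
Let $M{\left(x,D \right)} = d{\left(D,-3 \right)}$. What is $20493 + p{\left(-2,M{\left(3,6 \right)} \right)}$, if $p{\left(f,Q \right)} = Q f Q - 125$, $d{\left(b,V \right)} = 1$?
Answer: $20366$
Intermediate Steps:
$M{\left(x,D \right)} = 1$
$p{\left(f,Q \right)} = -125 + f Q^{2}$ ($p{\left(f,Q \right)} = f Q^{2} - 125 = -125 + f Q^{2}$)
$20493 + p{\left(-2,M{\left(3,6 \right)} \right)} = 20493 - \left(125 + 2 \cdot 1^{2}\right) = 20493 - 127 = 20366$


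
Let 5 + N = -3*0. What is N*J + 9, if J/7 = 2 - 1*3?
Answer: 44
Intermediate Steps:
N = -5 (N = -5 - 3*0 = -5 + 0 = -5)
J = -7 (J = 7*(2 - 1*3) = 7*(2 - 3) = 7*(-1) = -7)
N*J + 9 = -5*(-7) + 9 = 35 + 9 = 44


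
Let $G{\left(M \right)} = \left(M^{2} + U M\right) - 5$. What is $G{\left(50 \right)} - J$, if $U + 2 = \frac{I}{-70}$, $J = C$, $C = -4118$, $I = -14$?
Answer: $6523$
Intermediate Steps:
$J = -4118$
$U = - \frac{9}{5}$ ($U = -2 - \frac{14}{-70} = -2 - - \frac{1}{5} = -2 + \frac{1}{5} = - \frac{9}{5} \approx -1.8$)
$G{\left(M \right)} = -5 + M^{2} - \frac{9 M}{5}$ ($G{\left(M \right)} = \left(M^{2} - \frac{9 M}{5}\right) - 5 = -5 + M^{2} - \frac{9 M}{5}$)
$G{\left(50 \right)} - J = \left(-5 + 50^{2} - 90\right) - -4118 = \left(-5 + 2500 - 90\right) + 4118 = 2405 + 4118 = 6523$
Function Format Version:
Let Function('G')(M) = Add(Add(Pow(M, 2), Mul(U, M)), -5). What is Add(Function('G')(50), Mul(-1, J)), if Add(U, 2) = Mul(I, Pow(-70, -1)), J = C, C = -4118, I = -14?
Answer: 6523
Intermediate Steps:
J = -4118
U = Rational(-9, 5) (U = Add(-2, Mul(-14, Pow(-70, -1))) = Add(-2, Mul(-14, Rational(-1, 70))) = Add(-2, Rational(1, 5)) = Rational(-9, 5) ≈ -1.8000)
Function('G')(M) = Add(-5, Pow(M, 2), Mul(Rational(-9, 5), M)) (Function('G')(M) = Add(Add(Pow(M, 2), Mul(Rational(-9, 5), M)), -5) = Add(-5, Pow(M, 2), Mul(Rational(-9, 5), M)))
Add(Function('G')(50), Mul(-1, J)) = Add(Add(-5, Pow(50, 2), Mul(Rational(-9, 5), 50)), Mul(-1, -4118)) = Add(Add(-5, 2500, -90), 4118) = Add(2405, 4118) = 6523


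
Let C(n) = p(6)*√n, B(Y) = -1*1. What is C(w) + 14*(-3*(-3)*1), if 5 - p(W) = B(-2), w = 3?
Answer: 126 + 6*√3 ≈ 136.39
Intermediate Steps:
B(Y) = -1
p(W) = 6 (p(W) = 5 - 1*(-1) = 5 + 1 = 6)
C(n) = 6*√n
C(w) + 14*(-3*(-3)*1) = 6*√3 + 14*(-3*(-3)*1) = 6*√3 + 14*(9*1) = 6*√3 + 14*9 = 6*√3 + 126 = 126 + 6*√3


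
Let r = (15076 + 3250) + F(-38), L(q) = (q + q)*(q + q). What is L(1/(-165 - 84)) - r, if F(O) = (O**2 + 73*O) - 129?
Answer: -1045770863/62001 ≈ -16867.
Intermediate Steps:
F(O) = -129 + O**2 + 73*O
L(q) = 4*q**2 (L(q) = (2*q)*(2*q) = 4*q**2)
r = 16867 (r = (15076 + 3250) + (-129 + (-38)**2 + 73*(-38)) = 18326 + (-129 + 1444 - 2774) = 18326 - 1459 = 16867)
L(1/(-165 - 84)) - r = 4*(1/(-165 - 84))**2 - 1*16867 = 4*(1/(-249))**2 - 16867 = 4*(-1/249)**2 - 16867 = 4*(1/62001) - 16867 = 4/62001 - 16867 = -1045770863/62001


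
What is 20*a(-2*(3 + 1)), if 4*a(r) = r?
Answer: -40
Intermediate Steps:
a(r) = r/4
20*a(-2*(3 + 1)) = 20*((-2*(3 + 1))/4) = 20*((-2*4)/4) = 20*((1/4)*(-8)) = 20*(-2) = -40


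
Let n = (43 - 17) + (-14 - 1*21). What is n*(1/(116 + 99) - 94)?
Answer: 181881/215 ≈ 845.96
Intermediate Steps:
n = -9 (n = 26 + (-14 - 21) = 26 - 35 = -9)
n*(1/(116 + 99) - 94) = -9*(1/(116 + 99) - 94) = -9*(1/215 - 94) = -9*(-20209/215) = 181881/215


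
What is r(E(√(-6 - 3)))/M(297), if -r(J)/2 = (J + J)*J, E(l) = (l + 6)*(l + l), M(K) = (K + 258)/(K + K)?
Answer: 769824/185 + 1026432*I/185 ≈ 4161.2 + 5548.3*I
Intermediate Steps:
M(K) = (258 + K)/(2*K) (M(K) = (258 + K)/((2*K)) = (258 + K)*(1/(2*K)) = (258 + K)/(2*K))
E(l) = 2*l*(6 + l) (E(l) = (6 + l)*(2*l) = 2*l*(6 + l))
r(J) = -4*J² (r(J) = -2*(J + J)*J = -2*2*J*J = -4*J²)
r(E(√(-6 - 3)))/M(297) = (-4*4*(6 + √(-6 - 3))²*(-6 - 3))/(((½)*(258 + 297)/297)) = (-4*(-36*(6 + √(-9))²))/(((½)*(1/297)*555)) = (-4*(-36*(6 + 3*I)²))/(185/198) = -4*(-36*(6 + 3*I)²)*(198/185) = -(-144)*(6 + 3*I)²*(198/185) = (144*(6 + 3*I)²)*(198/185) = 28512*(6 + 3*I)²/185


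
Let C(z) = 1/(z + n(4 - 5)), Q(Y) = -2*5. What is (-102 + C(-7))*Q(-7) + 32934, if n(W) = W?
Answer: 135821/4 ≈ 33955.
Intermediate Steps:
Q(Y) = -10
C(z) = 1/(-1 + z) (C(z) = 1/(z + (4 - 5)) = 1/(z - 1) = 1/(-1 + z))
(-102 + C(-7))*Q(-7) + 32934 = (-102 + 1/(-1 - 7))*(-10) + 32934 = (-102 + 1/(-8))*(-10) + 32934 = (-102 - ⅛)*(-10) + 32934 = -817/8*(-10) + 32934 = 4085/4 + 32934 = 135821/4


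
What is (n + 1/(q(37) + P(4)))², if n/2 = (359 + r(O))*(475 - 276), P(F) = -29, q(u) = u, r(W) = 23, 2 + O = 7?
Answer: 1479358931521/64 ≈ 2.3115e+10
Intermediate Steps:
O = 5 (O = -2 + 7 = 5)
n = 152036 (n = 2*((359 + 23)*(475 - 276)) = 2*(382*199) = 2*76018 = 152036)
(n + 1/(q(37) + P(4)))² = (152036 + 1/(37 - 29))² = (152036 + 1/8)² = (152036 + ⅛)² = (1216289/8)² = 1479358931521/64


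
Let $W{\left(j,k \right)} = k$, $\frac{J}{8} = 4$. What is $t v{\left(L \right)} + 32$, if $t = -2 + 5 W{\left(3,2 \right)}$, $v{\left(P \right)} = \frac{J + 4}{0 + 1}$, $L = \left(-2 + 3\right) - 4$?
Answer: $320$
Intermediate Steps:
$J = 32$ ($J = 8 \cdot 4 = 32$)
$L = -3$ ($L = 1 - 4 = -3$)
$v{\left(P \right)} = 36$ ($v{\left(P \right)} = \frac{32 + 4}{0 + 1} = \frac{36}{1} = 36 \cdot 1 = 36$)
$t = 8$ ($t = -2 + 5 \cdot 2 = -2 + 10 = 8$)
$t v{\left(L \right)} + 32 = 8 \cdot 36 + 32 = 288 + 32 = 320$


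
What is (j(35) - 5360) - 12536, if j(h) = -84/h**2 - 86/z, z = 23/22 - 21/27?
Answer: -168965936/9275 ≈ -18217.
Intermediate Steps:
z = 53/198 (z = 23*(1/22) - 21*1/27 = 23/22 - 7/9 = 53/198 ≈ 0.26768)
j(h) = -17028/53 - 84/h**2 (j(h) = -84/h**2 - 86/53/198 = -84/h**2 - 86*198/53 = -84/h**2 - 17028/53 = -17028/53 - 84/h**2)
(j(35) - 5360) - 12536 = ((-17028/53 - 84/35**2) - 5360) - 12536 = ((-17028/53 - 84*1/1225) - 5360) - 12536 = ((-17028/53 - 12/175) - 5360) - 12536 = (-2980536/9275 - 5360) - 12536 = -52694536/9275 - 12536 = -168965936/9275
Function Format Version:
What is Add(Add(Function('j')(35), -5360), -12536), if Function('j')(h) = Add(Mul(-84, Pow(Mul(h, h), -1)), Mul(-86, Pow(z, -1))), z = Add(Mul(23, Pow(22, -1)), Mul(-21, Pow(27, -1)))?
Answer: Rational(-168965936, 9275) ≈ -18217.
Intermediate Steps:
z = Rational(53, 198) (z = Add(Mul(23, Rational(1, 22)), Mul(-21, Rational(1, 27))) = Add(Rational(23, 22), Rational(-7, 9)) = Rational(53, 198) ≈ 0.26768)
Function('j')(h) = Add(Rational(-17028, 53), Mul(-84, Pow(h, -2))) (Function('j')(h) = Add(Mul(-84, Pow(Mul(h, h), -1)), Mul(-86, Pow(Rational(53, 198), -1))) = Add(Mul(-84, Pow(Pow(h, 2), -1)), Mul(-86, Rational(198, 53))) = Add(Mul(-84, Pow(h, -2)), Rational(-17028, 53)) = Add(Rational(-17028, 53), Mul(-84, Pow(h, -2))))
Add(Add(Function('j')(35), -5360), -12536) = Add(Add(Add(Rational(-17028, 53), Mul(-84, Pow(35, -2))), -5360), -12536) = Add(Add(Add(Rational(-17028, 53), Mul(-84, Rational(1, 1225))), -5360), -12536) = Add(Add(Add(Rational(-17028, 53), Rational(-12, 175)), -5360), -12536) = Add(Add(Rational(-2980536, 9275), -5360), -12536) = Add(Rational(-52694536, 9275), -12536) = Rational(-168965936, 9275)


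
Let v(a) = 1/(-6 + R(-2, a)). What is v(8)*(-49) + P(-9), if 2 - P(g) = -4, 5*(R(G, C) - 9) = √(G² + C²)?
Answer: -2733/157 + 490*√17/157 ≈ -4.5394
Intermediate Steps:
R(G, C) = 9 + √(C² + G²)/5 (R(G, C) = 9 + √(G² + C²)/5 = 9 + √(C² + G²)/5)
v(a) = 1/(3 + √(4 + a²)/5) (v(a) = 1/(-6 + (9 + √(a² + (-2)²)/5)) = 1/(-6 + (9 + √(a² + 4)/5)) = 1/(-6 + (9 + √(4 + a²)/5)) = 1/(3 + √(4 + a²)/5))
P(g) = 6 (P(g) = 2 - 1*(-4) = 2 + 4 = 6)
v(8)*(-49) + P(-9) = (5/(15 + √(4 + 8²)))*(-49) + 6 = (5/(15 + √(4 + 64)))*(-49) + 6 = (5/(15 + √68))*(-49) + 6 = (5/(15 + 2*√17))*(-49) + 6 = -245/(15 + 2*√17) + 6 = 6 - 245/(15 + 2*√17)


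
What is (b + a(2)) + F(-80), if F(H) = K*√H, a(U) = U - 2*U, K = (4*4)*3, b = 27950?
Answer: 27948 + 192*I*√5 ≈ 27948.0 + 429.33*I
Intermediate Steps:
K = 48 (K = 16*3 = 48)
a(U) = -U
F(H) = 48*√H
(b + a(2)) + F(-80) = (27950 - 1*2) + 48*√(-80) = (27950 - 2) + 48*(4*I*√5) = 27948 + 192*I*√5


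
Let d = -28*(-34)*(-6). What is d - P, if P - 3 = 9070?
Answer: -14785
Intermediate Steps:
d = -5712 (d = 952*(-6) = -5712)
P = 9073 (P = 3 + 9070 = 9073)
d - P = -5712 - 1*9073 = -5712 - 9073 = -14785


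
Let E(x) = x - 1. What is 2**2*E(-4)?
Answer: -20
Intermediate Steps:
E(x) = -1 + x
2**2*E(-4) = 2**2*(-1 - 4) = 4*(-5) = -20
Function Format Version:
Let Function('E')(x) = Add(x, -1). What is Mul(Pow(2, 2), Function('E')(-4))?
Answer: -20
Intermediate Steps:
Function('E')(x) = Add(-1, x)
Mul(Pow(2, 2), Function('E')(-4)) = Mul(Pow(2, 2), Add(-1, -4)) = Mul(4, -5) = -20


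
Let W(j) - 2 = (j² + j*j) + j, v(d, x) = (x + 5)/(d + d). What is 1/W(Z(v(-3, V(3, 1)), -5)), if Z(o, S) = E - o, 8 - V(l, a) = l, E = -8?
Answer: 9/683 ≈ 0.013177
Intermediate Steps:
V(l, a) = 8 - l
v(d, x) = (5 + x)/(2*d) (v(d, x) = (5 + x)/((2*d)) = (5 + x)*(1/(2*d)) = (5 + x)/(2*d))
Z(o, S) = -8 - o
W(j) = 2 + j + 2*j² (W(j) = 2 + ((j² + j*j) + j) = 2 + ((j² + j²) + j) = 2 + (2*j² + j) = 2 + (j + 2*j²) = 2 + j + 2*j²)
1/W(Z(v(-3, V(3, 1)), -5)) = 1/(2 + (-8 - (5 + (8 - 1*3))/(2*(-3))) + 2*(-8 - (5 + (8 - 1*3))/(2*(-3)))²) = 1/(2 + (-8 - (-1)*(5 + (8 - 3))/(2*3)) + 2*(-8 - (-1)*(5 + (8 - 3))/(2*3))²) = 1/(2 + (-8 - (-1)*(5 + 5)/(2*3)) + 2*(-8 - (-1)*(5 + 5)/(2*3))²) = 1/(2 + (-8 - (-1)*10/(2*3)) + 2*(-8 - (-1)*10/(2*3))²) = 1/(2 + (-8 - 1*(-5/3)) + 2*(-8 - 1*(-5/3))²) = 1/(2 + (-8 + 5/3) + 2*(-8 + 5/3)²) = 1/(2 - 19/3 + 2*(-19/3)²) = 1/(2 - 19/3 + 2*(361/9)) = 1/(2 - 19/3 + 722/9) = 1/(683/9) = 9/683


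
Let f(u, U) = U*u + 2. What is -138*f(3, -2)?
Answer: 552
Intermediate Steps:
f(u, U) = 2 + U*u
-138*f(3, -2) = -138*(2 - 2*3) = -138*(2 - 6) = -138*(-4) = 552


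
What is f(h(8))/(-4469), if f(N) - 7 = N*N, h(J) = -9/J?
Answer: -529/286016 ≈ -0.0018495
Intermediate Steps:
f(N) = 7 + N² (f(N) = 7 + N*N = 7 + N²)
f(h(8))/(-4469) = (7 + (-9/8)²)/(-4469) = (7 + (-9*⅛)²)*(-1/4469) = (7 + (-9/8)²)*(-1/4469) = (7 + 81/64)*(-1/4469) = (529/64)*(-1/4469) = -529/286016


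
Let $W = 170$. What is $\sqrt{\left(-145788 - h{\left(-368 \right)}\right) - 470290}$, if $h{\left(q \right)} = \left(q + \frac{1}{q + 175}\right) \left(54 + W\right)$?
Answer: $\frac{i \sqrt{19877736622}}{193} \approx 730.51 i$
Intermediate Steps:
$h{\left(q \right)} = 224 q + \frac{224}{175 + q}$ ($h{\left(q \right)} = \left(q + \frac{1}{q + 175}\right) \left(54 + 170\right) = \left(q + \frac{1}{175 + q}\right) 224 = 224 q + \frac{224}{175 + q}$)
$\sqrt{\left(-145788 - h{\left(-368 \right)}\right) - 470290} = \sqrt{\left(-145788 - \frac{224 \left(1 + \left(-368\right)^{2} + 175 \left(-368\right)\right)}{175 - 368}\right) - 470290} = \sqrt{\left(-145788 - \frac{224 \left(1 + 135424 - 64400\right)}{-193}\right) - 470290} = \sqrt{\left(-145788 - 224 \left(- \frac{1}{193}\right) 71025\right) - 470290} = \sqrt{\left(-145788 - - \frac{15909600}{193}\right) - 470290} = \sqrt{\left(-145788 + \frac{15909600}{193}\right) - 470290} = \sqrt{- \frac{12227484}{193} - 470290} = \sqrt{- \frac{102993454}{193}} = \frac{i \sqrt{19877736622}}{193}$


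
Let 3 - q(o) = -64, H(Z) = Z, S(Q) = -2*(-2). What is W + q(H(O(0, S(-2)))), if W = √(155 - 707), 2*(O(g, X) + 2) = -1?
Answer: 67 + 2*I*√138 ≈ 67.0 + 23.495*I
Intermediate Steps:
S(Q) = 4
O(g, X) = -5/2 (O(g, X) = -2 + (½)*(-1) = -2 - ½ = -5/2)
W = 2*I*√138 (W = √(-552) = 2*I*√138 ≈ 23.495*I)
q(o) = 67 (q(o) = 3 - 1*(-64) = 3 + 64 = 67)
W + q(H(O(0, S(-2)))) = 2*I*√138 + 67 = 67 + 2*I*√138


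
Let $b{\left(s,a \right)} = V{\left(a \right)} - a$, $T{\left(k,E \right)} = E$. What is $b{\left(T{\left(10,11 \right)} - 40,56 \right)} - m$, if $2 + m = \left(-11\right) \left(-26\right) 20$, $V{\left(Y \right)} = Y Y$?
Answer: $-2638$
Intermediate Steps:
$V{\left(Y \right)} = Y^{2}$
$m = 5718$ ($m = -2 + \left(-11\right) \left(-26\right) 20 = -2 + 286 \cdot 20 = -2 + 5720 = 5718$)
$b{\left(s,a \right)} = a^{2} - a$
$b{\left(T{\left(10,11 \right)} - 40,56 \right)} - m = 56 \left(-1 + 56\right) - 5718 = 56 \cdot 55 - 5718 = 3080 - 5718 = -2638$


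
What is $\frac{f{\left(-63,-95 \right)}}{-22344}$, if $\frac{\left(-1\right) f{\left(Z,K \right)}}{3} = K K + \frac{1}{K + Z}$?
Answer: $\frac{29101}{24016} \approx 1.2117$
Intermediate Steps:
$f{\left(Z,K \right)} = - 3 K^{2} - \frac{3}{K + Z}$ ($f{\left(Z,K \right)} = - 3 \left(K K + \frac{1}{K + Z}\right) = - 3 \left(K^{2} + \frac{1}{K + Z}\right) = - 3 K^{2} - \frac{3}{K + Z}$)
$\frac{f{\left(-63,-95 \right)}}{-22344} = \frac{3 \frac{1}{-95 - 63} \left(-1 - \left(-95\right)^{3} - - 63 \left(-95\right)^{2}\right)}{-22344} = \frac{3 \left(-1 - -857375 - \left(-63\right) 9025\right)}{-158} \left(- \frac{1}{22344}\right) = 3 \left(- \frac{1}{158}\right) \left(-1 + 857375 + 568575\right) \left(- \frac{1}{22344}\right) = 3 \left(- \frac{1}{158}\right) 1425949 \left(- \frac{1}{22344}\right) = \left(- \frac{4277847}{158}\right) \left(- \frac{1}{22344}\right) = \frac{29101}{24016}$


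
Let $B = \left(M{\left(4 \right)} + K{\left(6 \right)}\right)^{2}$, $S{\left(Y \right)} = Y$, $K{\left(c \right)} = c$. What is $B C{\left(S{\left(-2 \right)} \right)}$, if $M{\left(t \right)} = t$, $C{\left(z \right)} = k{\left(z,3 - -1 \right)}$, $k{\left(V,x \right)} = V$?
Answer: $-200$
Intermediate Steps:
$C{\left(z \right)} = z$
$B = 100$ ($B = \left(4 + 6\right)^{2} = 10^{2} = 100$)
$B C{\left(S{\left(-2 \right)} \right)} = 100 \left(-2\right) = -200$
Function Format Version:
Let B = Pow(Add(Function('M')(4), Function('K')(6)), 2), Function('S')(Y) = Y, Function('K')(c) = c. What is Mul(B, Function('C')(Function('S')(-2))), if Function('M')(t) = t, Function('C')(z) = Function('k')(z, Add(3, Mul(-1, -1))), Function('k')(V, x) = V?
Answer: -200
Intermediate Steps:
Function('C')(z) = z
B = 100 (B = Pow(Add(4, 6), 2) = Pow(10, 2) = 100)
Mul(B, Function('C')(Function('S')(-2))) = Mul(100, -2) = -200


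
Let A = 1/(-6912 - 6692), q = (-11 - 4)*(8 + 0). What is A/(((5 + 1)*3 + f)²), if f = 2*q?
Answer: -1/670459536 ≈ -1.4915e-9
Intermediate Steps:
q = -120 (q = -15*8 = -120)
f = -240 (f = 2*(-120) = -240)
A = -1/13604 (A = 1/(-13604) = -1/13604 ≈ -7.3508e-5)
A/(((5 + 1)*3 + f)²) = -1/(13604*((5 + 1)*3 - 240)²) = -1/(13604*(6*3 - 240)²) = -1/(13604*(18 - 240)²) = -1/(13604*((-222)²)) = -1/13604/49284 = -1/13604*1/49284 = -1/670459536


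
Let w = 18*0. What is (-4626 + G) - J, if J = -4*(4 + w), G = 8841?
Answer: 4231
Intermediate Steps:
w = 0
J = -16 (J = -4*(4 + 0) = -4*4 = -16)
(-4626 + G) - J = (-4626 + 8841) - 1*(-16) = 4215 + 16 = 4231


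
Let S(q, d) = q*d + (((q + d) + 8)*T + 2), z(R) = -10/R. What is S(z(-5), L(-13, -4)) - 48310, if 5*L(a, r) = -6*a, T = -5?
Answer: -242024/5 ≈ -48405.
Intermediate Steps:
L(a, r) = -6*a/5 (L(a, r) = (-6*a)/5 = -6*a/5)
S(q, d) = -38 - 5*d - 5*q + d*q (S(q, d) = q*d + (((q + d) + 8)*(-5) + 2) = d*q + (((d + q) + 8)*(-5) + 2) = d*q + ((8 + d + q)*(-5) + 2) = d*q + ((-40 - 5*d - 5*q) + 2) = d*q + (-38 - 5*d - 5*q) = -38 - 5*d - 5*q + d*q)
S(z(-5), L(-13, -4)) - 48310 = (-38 - (-6)*(-13) - (-50)/(-5) + (-6/5*(-13))*(-10/(-5))) - 48310 = (-38 - 5*78/5 - (-50)*(-1)/5 + 78*(-10*(-⅕))/5) - 48310 = (-38 - 78 - 5*2 + (78/5)*2) - 48310 = (-38 - 78 - 10 + 156/5) - 48310 = -474/5 - 48310 = -242024/5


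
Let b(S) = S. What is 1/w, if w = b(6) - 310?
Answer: -1/304 ≈ -0.0032895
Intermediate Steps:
w = -304 (w = 6 - 310 = -304)
1/w = 1/(-304) = -1/304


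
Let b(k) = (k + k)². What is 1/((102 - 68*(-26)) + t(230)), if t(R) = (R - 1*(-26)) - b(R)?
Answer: -1/209474 ≈ -4.7739e-6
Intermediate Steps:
b(k) = 4*k² (b(k) = (2*k)² = 4*k²)
t(R) = 26 + R - 4*R² (t(R) = (R - 1*(-26)) - 4*R² = (R + 26) - 4*R² = (26 + R) - 4*R² = 26 + R - 4*R²)
1/((102 - 68*(-26)) + t(230)) = 1/((102 - 68*(-26)) + (26 + 230 - 4*230²)) = 1/((102 + 1768) + (26 + 230 - 4*52900)) = 1/(1870 + (26 + 230 - 211600)) = 1/(1870 - 211344) = 1/(-209474) = -1/209474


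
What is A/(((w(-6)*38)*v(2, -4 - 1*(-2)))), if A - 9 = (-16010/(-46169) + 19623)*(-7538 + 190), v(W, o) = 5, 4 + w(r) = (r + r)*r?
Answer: -1331443257367/119300696 ≈ -11160.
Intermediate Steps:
w(r) = -4 + 2*r² (w(r) = -4 + (r + r)*r = -4 + (2*r)*r = -4 + 2*r²)
A = -6657216286835/46169 (A = 9 + (-16010/(-46169) + 19623)*(-7538 + 190) = 9 + (-16010*(-1/46169) + 19623)*(-7348) = 9 + (16010/46169 + 19623)*(-7348) = 9 + (905990297/46169)*(-7348) = 9 - 6657216702356/46169 = -6657216286835/46169 ≈ -1.4419e+8)
A/(((w(-6)*38)*v(2, -4 - 1*(-2)))) = -6657216286835*1/(190*(-4 + 2*(-6)²))/46169 = -6657216286835*1/(190*(-4 + 2*36))/46169 = -6657216286835*1/(190*(-4 + 72))/46169 = -6657216286835/(46169*((68*38)*5)) = -6657216286835/(46169*(2584*5)) = -6657216286835/46169/12920 = -6657216286835/46169*1/12920 = -1331443257367/119300696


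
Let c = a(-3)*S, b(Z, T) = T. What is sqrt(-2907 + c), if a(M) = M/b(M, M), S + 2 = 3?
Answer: I*sqrt(2906) ≈ 53.907*I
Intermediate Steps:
S = 1 (S = -2 + 3 = 1)
a(M) = 1 (a(M) = M/M = 1)
c = 1 (c = 1*1 = 1)
sqrt(-2907 + c) = sqrt(-2907 + 1) = sqrt(-2906) = I*sqrt(2906)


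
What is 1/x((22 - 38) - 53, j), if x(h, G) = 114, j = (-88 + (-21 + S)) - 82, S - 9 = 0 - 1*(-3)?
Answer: 1/114 ≈ 0.0087719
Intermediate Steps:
S = 12 (S = 9 + (0 - 1*(-3)) = 9 + (0 + 3) = 9 + 3 = 12)
j = -179 (j = (-88 + (-21 + 12)) - 82 = (-88 - 9) - 82 = -97 - 82 = -179)
1/x((22 - 38) - 53, j) = 1/114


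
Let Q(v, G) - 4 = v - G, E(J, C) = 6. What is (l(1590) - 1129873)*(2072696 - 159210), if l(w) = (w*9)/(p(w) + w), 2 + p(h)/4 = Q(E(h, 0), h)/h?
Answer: -271226728305746464/125453 ≈ -2.1620e+12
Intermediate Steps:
Q(v, G) = 4 + v - G (Q(v, G) = 4 + (v - G) = 4 + v - G)
p(h) = -8 + 4*(10 - h)/h (p(h) = -8 + 4*((4 + 6 - h)/h) = -8 + 4*((10 - h)/h) = -8 + 4*(10 - h)/h)
l(w) = 9*w/(-12 + w + 40/w) (l(w) = (w*9)/((-12 + 40/w) + w) = (9*w)/(-12 + w + 40/w) = 9*w/(-12 + w + 40/w))
(l(1590) - 1129873)*(2072696 - 159210) = (9*1590²/(40 + 1590² - 12*1590) - 1129873)*(2072696 - 159210) = (9*2528100/(40 + 2528100 - 19080) - 1129873)*1913486 = (9*2528100/2509060 - 1129873)*1913486 = (9*2528100*(1/2509060) - 1129873)*1913486 = (1137645/125453 - 1129873)*1913486 = -141744819824/125453*1913486 = -271226728305746464/125453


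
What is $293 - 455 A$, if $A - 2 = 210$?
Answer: $-96167$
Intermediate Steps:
$A = 212$ ($A = 2 + 210 = 212$)
$293 - 455 A = 293 - 96460 = -96167$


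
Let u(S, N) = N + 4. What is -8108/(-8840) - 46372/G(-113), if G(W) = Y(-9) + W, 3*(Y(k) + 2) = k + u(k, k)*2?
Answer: 5926619/15470 ≈ 383.10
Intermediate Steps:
u(S, N) = 4 + N
Y(k) = 2/3 + k (Y(k) = -2 + (k + (4 + k)*2)/3 = -2 + (k + (8 + 2*k))/3 = -2 + (8 + 3*k)/3 = -2 + (8/3 + k) = 2/3 + k)
G(W) = -25/3 + W (G(W) = (2/3 - 9) + W = -25/3 + W)
-8108/(-8840) - 46372/G(-113) = -8108/(-8840) - 46372/(-25/3 - 113) = -8108*(-1/8840) - 46372/(-364/3) = 2027/2210 - 46372*(-3/364) = 2027/2210 + 34779/91 = 5926619/15470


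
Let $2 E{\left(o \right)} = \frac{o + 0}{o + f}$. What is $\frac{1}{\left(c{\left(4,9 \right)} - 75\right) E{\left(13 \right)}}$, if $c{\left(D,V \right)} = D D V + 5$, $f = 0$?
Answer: $\frac{1}{37} \approx 0.027027$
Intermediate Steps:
$E{\left(o \right)} = \frac{1}{2}$ ($E{\left(o \right)} = \frac{\left(o + 0\right) \frac{1}{o + 0}}{2} = \frac{o \frac{1}{o}}{2} = \frac{1}{2} \cdot 1 = \frac{1}{2}$)
$c{\left(D,V \right)} = 5 + V D^{2}$ ($c{\left(D,V \right)} = D^{2} V + 5 = V D^{2} + 5 = 5 + V D^{2}$)
$\frac{1}{\left(c{\left(4,9 \right)} - 75\right) E{\left(13 \right)}} = \frac{1}{\left(\left(5 + 9 \cdot 4^{2}\right) - 75\right) \frac{1}{2}} = \frac{1}{\left(\left(5 + 9 \cdot 16\right) - 75\right) \frac{1}{2}} = \frac{1}{\left(\left(5 + 144\right) - 75\right) \frac{1}{2}} = \frac{1}{\left(149 - 75\right) \frac{1}{2}} = \frac{1}{74 \cdot \frac{1}{2}} = \frac{1}{37}$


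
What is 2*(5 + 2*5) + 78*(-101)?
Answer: -7848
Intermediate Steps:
2*(5 + 2*5) + 78*(-101) = 2*(5 + 10) - 7878 = 2*15 - 7878 = 30 - 7878 = -7848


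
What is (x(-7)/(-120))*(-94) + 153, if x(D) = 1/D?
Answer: 64213/420 ≈ 152.89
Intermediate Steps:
(x(-7)/(-120))*(-94) + 153 = (1/(-7*(-120)))*(-94) + 153 = -1/7*(-1/120)*(-94) + 153 = (1/840)*(-94) + 153 = -47/420 + 153 = 64213/420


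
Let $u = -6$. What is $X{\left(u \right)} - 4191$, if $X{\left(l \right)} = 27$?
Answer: $-4164$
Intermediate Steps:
$X{\left(u \right)} - 4191 = 27 - 4191 = -4164$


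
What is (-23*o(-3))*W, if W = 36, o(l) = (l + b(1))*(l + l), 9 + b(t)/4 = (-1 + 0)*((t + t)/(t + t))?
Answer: -213624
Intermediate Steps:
b(t) = -40 (b(t) = -36 + 4*((-1 + 0)*((t + t)/(t + t))) = -36 + 4*(-2*t/(2*t)) = -36 + 4*(-2*t*1/(2*t)) = -36 + 4*(-1*1) = -36 + 4*(-1) = -36 - 4 = -40)
o(l) = 2*l*(-40 + l) (o(l) = (l - 40)*(l + l) = (-40 + l)*(2*l) = 2*l*(-40 + l))
(-23*o(-3))*W = -46*(-3)*(-40 - 3)*36 = -46*(-3)*(-43)*36 = -23*258*36 = -5934*36 = -213624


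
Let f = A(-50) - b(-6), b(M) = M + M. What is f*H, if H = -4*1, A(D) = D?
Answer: 152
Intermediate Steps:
b(M) = 2*M
H = -4
f = -38 (f = -50 - 2*(-6) = -50 - 1*(-12) = -50 + 12 = -38)
f*H = -38*(-4) = 152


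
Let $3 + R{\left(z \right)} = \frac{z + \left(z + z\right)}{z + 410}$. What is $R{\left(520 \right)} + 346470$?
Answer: $\frac{10740529}{31} \approx 3.4647 \cdot 10^{5}$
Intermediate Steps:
$R{\left(z \right)} = -3 + \frac{3 z}{410 + z}$ ($R{\left(z \right)} = -3 + \frac{z + \left(z + z\right)}{z + 410} = -3 + \frac{z + 2 z}{410 + z} = -3 + \frac{3 z}{410 + z}$)
$R{\left(520 \right)} + 346470 = - \frac{1230}{410 + 520} + 346470 = - \frac{1230}{930} + 346470 = \left(-1230\right) \frac{1}{930} + 346470 = - \frac{41}{31} + 346470 = \frac{10740529}{31}$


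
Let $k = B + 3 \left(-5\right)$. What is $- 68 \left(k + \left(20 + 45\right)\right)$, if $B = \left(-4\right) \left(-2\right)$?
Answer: $-3944$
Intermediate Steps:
$B = 8$
$k = -7$ ($k = 8 + 3 \left(-5\right) = 8 - 15 = -7$)
$- 68 \left(k + \left(20 + 45\right)\right) = - 68 \left(-7 + \left(20 + 45\right)\right) = - 68 \left(-7 + 65\right) = \left(-68\right) 58 = -3944$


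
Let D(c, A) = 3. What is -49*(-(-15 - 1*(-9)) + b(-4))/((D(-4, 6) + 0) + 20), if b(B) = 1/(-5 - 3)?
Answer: -2303/184 ≈ -12.516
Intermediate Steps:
b(B) = -1/8 (b(B) = 1/(-8) = -1/8)
-49*(-(-15 - 1*(-9)) + b(-4))/((D(-4, 6) + 0) + 20) = -49*(-(-15 - 1*(-9)) - 1/8)/((3 + 0) + 20) = -49*(-(-15 + 9) - 1/8)/(3 + 20) = -49*(-1*(-6) - 1/8)/23 = -49*(6 - 1/8)/23 = -2303/(8*23) = -49*47/184 = -2303/184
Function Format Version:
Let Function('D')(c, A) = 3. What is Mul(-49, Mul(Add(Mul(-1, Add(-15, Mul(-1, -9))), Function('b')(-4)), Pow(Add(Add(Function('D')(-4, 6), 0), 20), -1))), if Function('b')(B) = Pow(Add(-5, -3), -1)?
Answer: Rational(-2303, 184) ≈ -12.516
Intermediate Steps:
Function('b')(B) = Rational(-1, 8) (Function('b')(B) = Pow(-8, -1) = Rational(-1, 8))
Mul(-49, Mul(Add(Mul(-1, Add(-15, Mul(-1, -9))), Function('b')(-4)), Pow(Add(Add(Function('D')(-4, 6), 0), 20), -1))) = Mul(-49, Mul(Add(Mul(-1, Add(-15, Mul(-1, -9))), Rational(-1, 8)), Pow(Add(Add(3, 0), 20), -1))) = Mul(-49, Mul(Add(Mul(-1, Add(-15, 9)), Rational(-1, 8)), Pow(Add(3, 20), -1))) = Mul(-49, Mul(Add(Mul(-1, -6), Rational(-1, 8)), Pow(23, -1))) = Mul(-49, Mul(Add(6, Rational(-1, 8)), Rational(1, 23))) = Mul(-49, Mul(Rational(47, 8), Rational(1, 23))) = Mul(-49, Rational(47, 184)) = Rational(-2303, 184)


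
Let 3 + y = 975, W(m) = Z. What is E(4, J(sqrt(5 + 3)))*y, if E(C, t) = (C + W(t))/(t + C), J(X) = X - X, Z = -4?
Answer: 0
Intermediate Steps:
J(X) = 0
W(m) = -4
E(C, t) = (-4 + C)/(C + t) (E(C, t) = (C - 4)/(t + C) = (-4 + C)/(C + t))
y = 972 (y = -3 + 975 = 972)
E(4, J(sqrt(5 + 3)))*y = ((-4 + 4)/(4 + 0))*972 = (0/4)*972 = ((1/4)*0)*972 = 0*972 = 0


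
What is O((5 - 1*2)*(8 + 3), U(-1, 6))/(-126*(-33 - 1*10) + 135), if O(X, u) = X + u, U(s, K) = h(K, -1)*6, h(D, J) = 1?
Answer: 13/1851 ≈ 0.0070232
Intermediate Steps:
U(s, K) = 6 (U(s, K) = 1*6 = 6)
O((5 - 1*2)*(8 + 3), U(-1, 6))/(-126*(-33 - 1*10) + 135) = ((5 - 1*2)*(8 + 3) + 6)/(-126*(-33 - 1*10) + 135) = ((5 - 2)*11 + 6)/(-126*(-33 - 10) + 135) = (3*11 + 6)/(-126*(-43) + 135) = (33 + 6)/(5418 + 135) = 39/5553 = 39*(1/5553) = 13/1851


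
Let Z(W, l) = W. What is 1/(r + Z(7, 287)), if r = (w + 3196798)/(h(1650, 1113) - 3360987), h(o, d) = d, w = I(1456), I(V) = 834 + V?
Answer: 1679937/10160015 ≈ 0.16535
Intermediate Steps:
w = 2290 (w = 834 + 1456 = 2290)
r = -1599544/1679937 (r = (2290 + 3196798)/(1113 - 3360987) = 3199088/(-3359874) = 3199088*(-1/3359874) = -1599544/1679937 ≈ -0.95215)
1/(r + Z(7, 287)) = 1/(-1599544/1679937 + 7) = 1/(10160015/1679937) = 1679937/10160015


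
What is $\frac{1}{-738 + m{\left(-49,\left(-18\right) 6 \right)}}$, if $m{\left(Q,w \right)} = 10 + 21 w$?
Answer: $- \frac{1}{2996} \approx -0.00033378$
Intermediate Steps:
$\frac{1}{-738 + m{\left(-49,\left(-18\right) 6 \right)}} = \frac{1}{-738 + \left(10 + 21 \left(\left(-18\right) 6\right)\right)} = \frac{1}{-738 + \left(10 + 21 \left(-108\right)\right)} = \frac{1}{-738 + \left(10 - 2268\right)} = \frac{1}{-738 - 2258} = \frac{1}{-2996} = - \frac{1}{2996}$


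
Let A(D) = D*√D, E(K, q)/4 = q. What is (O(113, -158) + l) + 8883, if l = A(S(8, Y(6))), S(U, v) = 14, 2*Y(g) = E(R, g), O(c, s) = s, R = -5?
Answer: 8725 + 14*√14 ≈ 8777.4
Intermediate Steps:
E(K, q) = 4*q
Y(g) = 2*g (Y(g) = (4*g)/2 = 2*g)
A(D) = D^(3/2)
l = 14*√14 (l = 14^(3/2) = 14*√14 ≈ 52.383)
(O(113, -158) + l) + 8883 = (-158 + 14*√14) + 8883 = 8725 + 14*√14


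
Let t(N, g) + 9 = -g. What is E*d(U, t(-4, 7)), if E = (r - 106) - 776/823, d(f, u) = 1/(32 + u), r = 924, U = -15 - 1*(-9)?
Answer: 336219/6584 ≈ 51.066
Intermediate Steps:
t(N, g) = -9 - g
U = -6 (U = -15 + 9 = -6)
E = 672438/823 (E = (924 - 106) - 776/823 = 818 - 776*1/823 = 818 - 776/823 = 672438/823 ≈ 817.06)
E*d(U, t(-4, 7)) = 672438/(823*(32 + (-9 - 1*7))) = 672438/(823*(32 + (-9 - 7))) = 672438/(823*(32 - 16)) = (672438/823)/16 = (672438/823)*(1/16) = 336219/6584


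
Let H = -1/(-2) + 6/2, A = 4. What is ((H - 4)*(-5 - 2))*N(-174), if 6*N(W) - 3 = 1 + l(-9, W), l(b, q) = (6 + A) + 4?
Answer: 21/2 ≈ 10.500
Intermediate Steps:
l(b, q) = 14 (l(b, q) = (6 + 4) + 4 = 10 + 4 = 14)
H = 7/2 (H = -1*(-½) + 6*(½) = ½ + 3 = 7/2 ≈ 3.5000)
N(W) = 3 (N(W) = ½ + (1 + 14)/6 = ½ + (⅙)*15 = ½ + 5/2 = 3)
((H - 4)*(-5 - 2))*N(-174) = ((7/2 - 4)*(-5 - 2))*3 = -½*(-7)*3 = (7/2)*3 = 21/2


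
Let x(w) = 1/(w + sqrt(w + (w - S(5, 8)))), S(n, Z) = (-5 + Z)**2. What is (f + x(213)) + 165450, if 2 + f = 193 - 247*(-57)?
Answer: 2692924551/14984 - sqrt(417)/44952 ≈ 1.7972e+5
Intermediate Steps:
f = 14270 (f = -2 + (193 - 247*(-57)) = -2 + (193 + 14079) = -2 + 14272 = 14270)
x(w) = 1/(w + sqrt(-9 + 2*w)) (x(w) = 1/(w + sqrt(w + (w - (-5 + 8)**2))) = 1/(w + sqrt(w + (w - 1*3**2))) = 1/(w + sqrt(w + (w - 1*9))) = 1/(w + sqrt(w + (w - 9))) = 1/(w + sqrt(w + (-9 + w))) = 1/(w + sqrt(-9 + 2*w)))
(f + x(213)) + 165450 = (14270 + 1/(213 + sqrt(-9 + 2*213))) + 165450 = (14270 + 1/(213 + sqrt(-9 + 426))) + 165450 = (14270 + 1/(213 + sqrt(417))) + 165450 = 179720 + 1/(213 + sqrt(417))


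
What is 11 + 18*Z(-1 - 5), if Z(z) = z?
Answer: -97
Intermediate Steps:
11 + 18*Z(-1 - 5) = 11 + 18*(-1 - 5) = 11 + 18*(-6) = 11 - 108 = -97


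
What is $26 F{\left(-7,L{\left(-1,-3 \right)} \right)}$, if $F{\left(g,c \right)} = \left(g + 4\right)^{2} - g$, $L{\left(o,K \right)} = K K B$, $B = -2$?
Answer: $416$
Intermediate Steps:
$L{\left(o,K \right)} = - 2 K^{2}$ ($L{\left(o,K \right)} = K K \left(-2\right) = K^{2} \left(-2\right) = - 2 K^{2}$)
$F{\left(g,c \right)} = \left(4 + g\right)^{2} - g$
$26 F{\left(-7,L{\left(-1,-3 \right)} \right)} = 26 \left(\left(4 - 7\right)^{2} - -7\right) = 26 \left(\left(-3\right)^{2} + 7\right) = 26 \left(9 + 7\right) = 26 \cdot 16 = 416$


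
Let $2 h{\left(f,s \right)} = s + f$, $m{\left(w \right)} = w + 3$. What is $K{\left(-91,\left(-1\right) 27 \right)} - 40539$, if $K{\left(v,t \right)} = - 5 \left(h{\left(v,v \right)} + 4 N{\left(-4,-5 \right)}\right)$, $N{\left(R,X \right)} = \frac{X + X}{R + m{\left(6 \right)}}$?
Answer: $-40044$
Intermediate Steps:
$m{\left(w \right)} = 3 + w$
$h{\left(f,s \right)} = \frac{f}{2} + \frac{s}{2}$ ($h{\left(f,s \right)} = \frac{s + f}{2} = \frac{f + s}{2} = \frac{f}{2} + \frac{s}{2}$)
$N{\left(R,X \right)} = \frac{2 X}{9 + R}$ ($N{\left(R,X \right)} = \frac{X + X}{R + \left(3 + 6\right)} = \frac{2 X}{R + 9} = \frac{2 X}{9 + R}$)
$K{\left(v,t \right)} = 40 - 5 v$ ($K{\left(v,t \right)} = - 5 \left(\left(\frac{v}{2} + \frac{v}{2}\right) + 4 \cdot 2 \left(-5\right) \frac{1}{9 - 4}\right) = - 5 \left(v + 4 \cdot 2 \left(-5\right) \frac{1}{5}\right) = - 5 \left(v + 4 \left(-2\right)\right) = - 5 \left(v - 8\right) = - 5 \left(-8 + v\right) = 40 - 5 v$)
$K{\left(-91,\left(-1\right) 27 \right)} - 40539 = \left(40 - -455\right) - 40539 = \left(40 + 455\right) - 40539 = 495 - 40539 = -40044$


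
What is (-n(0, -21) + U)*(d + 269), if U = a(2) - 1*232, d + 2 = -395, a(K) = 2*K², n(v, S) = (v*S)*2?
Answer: 28672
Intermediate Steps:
n(v, S) = 2*S*v (n(v, S) = (S*v)*2 = 2*S*v)
d = -397 (d = -2 - 395 = -397)
U = -224 (U = 2*2² - 1*232 = 2*4 - 232 = 8 - 232 = -224)
(-n(0, -21) + U)*(d + 269) = (-2*(-21)*0 - 224)*(-397 + 269) = (-1*0 - 224)*(-128) = (0 - 224)*(-128) = -224*(-128) = 28672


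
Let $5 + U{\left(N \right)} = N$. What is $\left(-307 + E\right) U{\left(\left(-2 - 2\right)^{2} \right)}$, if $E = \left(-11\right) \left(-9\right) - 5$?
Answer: $-2343$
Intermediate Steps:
$E = 94$ ($E = 99 - 5 = 94$)
$U{\left(N \right)} = -5 + N$
$\left(-307 + E\right) U{\left(\left(-2 - 2\right)^{2} \right)} = \left(-307 + 94\right) \left(-5 + \left(-2 - 2\right)^{2}\right) = - 213 \left(-5 + \left(-4\right)^{2}\right) = - 213 \left(-5 + 16\right) = \left(-213\right) 11 = -2343$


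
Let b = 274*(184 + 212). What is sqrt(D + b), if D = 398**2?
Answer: 2*sqrt(66727) ≈ 516.63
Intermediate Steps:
b = 108504 (b = 274*396 = 108504)
D = 158404
sqrt(D + b) = sqrt(158404 + 108504) = sqrt(266908) = 2*sqrt(66727)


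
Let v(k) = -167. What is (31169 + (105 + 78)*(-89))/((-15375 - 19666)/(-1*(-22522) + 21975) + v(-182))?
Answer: -331102177/3733020 ≈ -88.696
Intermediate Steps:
(31169 + (105 + 78)*(-89))/((-15375 - 19666)/(-1*(-22522) + 21975) + v(-182)) = (31169 + (105 + 78)*(-89))/((-15375 - 19666)/(-1*(-22522) + 21975) - 167) = (31169 + 183*(-89))/(-35041/(22522 + 21975) - 167) = (31169 - 16287)/(-35041/44497 - 167) = 14882/(-35041*1/44497 - 167) = 14882/(-35041/44497 - 167) = 14882/(-7466040/44497) = 14882*(-44497/7466040) = -331102177/3733020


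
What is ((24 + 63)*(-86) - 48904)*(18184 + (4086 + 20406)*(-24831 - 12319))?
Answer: 51303344307776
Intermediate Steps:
((24 + 63)*(-86) - 48904)*(18184 + (4086 + 20406)*(-24831 - 12319)) = (87*(-86) - 48904)*(18184 + 24492*(-37150)) = (-7482 - 48904)*(18184 - 909877800) = -56386*(-909859616) = 51303344307776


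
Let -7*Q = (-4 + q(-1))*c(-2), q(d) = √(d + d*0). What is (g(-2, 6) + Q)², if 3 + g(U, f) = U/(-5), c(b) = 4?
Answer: -279/1225 + 88*I/245 ≈ -0.22776 + 0.35918*I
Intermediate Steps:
q(d) = √d (q(d) = √(d + 0) = √d)
Q = 16/7 - 4*I/7 (Q = -(-4 + √(-1))*4/7 = -(-4 + I)*4/7 = -(-16 + 4*I)/7 = 16/7 - 4*I/7 ≈ 2.2857 - 0.57143*I)
g(U, f) = -3 - U/5 (g(U, f) = -3 + U/(-5) = -3 + U*(-⅕) = -3 - U/5)
(g(-2, 6) + Q)² = ((-3 - ⅕*(-2)) + (16/7 - 4*I/7))² = ((-3 + ⅖) + (16/7 - 4*I/7))² = (-13/5 + (16/7 - 4*I/7))² = (-11/35 - 4*I/7)²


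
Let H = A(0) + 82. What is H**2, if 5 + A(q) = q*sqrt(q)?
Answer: 5929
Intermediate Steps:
A(q) = -5 + q**(3/2) (A(q) = -5 + q*sqrt(q) = -5 + q**(3/2))
H = 77 (H = (-5 + 0**(3/2)) + 82 = (-5 + 0) + 82 = -5 + 82 = 77)
H**2 = 77**2 = 5929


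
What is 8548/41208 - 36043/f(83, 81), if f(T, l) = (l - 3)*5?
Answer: -30873463/334815 ≈ -92.210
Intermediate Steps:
f(T, l) = -15 + 5*l (f(T, l) = (-3 + l)*5 = -15 + 5*l)
8548/41208 - 36043/f(83, 81) = 8548/41208 - 36043/(-15 + 5*81) = 8548*(1/41208) - 36043/(-15 + 405) = 2137/10302 - 36043/390 = -30873463/334815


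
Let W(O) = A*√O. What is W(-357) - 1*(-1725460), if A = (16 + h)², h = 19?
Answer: 1725460 + 1225*I*√357 ≈ 1.7255e+6 + 23146.0*I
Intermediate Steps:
A = 1225 (A = (16 + 19)² = 35² = 1225)
W(O) = 1225*√O
W(-357) - 1*(-1725460) = 1225*√(-357) - 1*(-1725460) = 1225*(I*√357) + 1725460 = 1225*I*√357 + 1725460 = 1725460 + 1225*I*√357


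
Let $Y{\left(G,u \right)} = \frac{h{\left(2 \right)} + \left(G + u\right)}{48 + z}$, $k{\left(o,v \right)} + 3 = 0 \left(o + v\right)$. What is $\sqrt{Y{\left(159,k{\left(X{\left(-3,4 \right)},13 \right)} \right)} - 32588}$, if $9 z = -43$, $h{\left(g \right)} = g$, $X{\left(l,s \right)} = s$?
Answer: $\frac{i \sqrt{4930695590}}{389} \approx 180.51 i$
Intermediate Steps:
$z = - \frac{43}{9}$ ($z = \frac{1}{9} \left(-43\right) = - \frac{43}{9} \approx -4.7778$)
$k{\left(o,v \right)} = -3$ ($k{\left(o,v \right)} = -3 + 0 \left(o + v\right) = -3 + 0 = -3$)
$Y{\left(G,u \right)} = \frac{18}{389} + \frac{9 G}{389} + \frac{9 u}{389}$ ($Y{\left(G,u \right)} = \frac{2 + \left(G + u\right)}{48 - \frac{43}{9}} = \frac{2 + G + u}{\frac{389}{9}} = \left(2 + G + u\right) \frac{9}{389} = \frac{18}{389} + \frac{9 G}{389} + \frac{9 u}{389}$)
$\sqrt{Y{\left(159,k{\left(X{\left(-3,4 \right)},13 \right)} \right)} - 32588} = \sqrt{\left(\frac{18}{389} + \frac{9}{389} \cdot 159 + \frac{9}{389} \left(-3\right)\right) - 32588} = \sqrt{\left(\frac{18}{389} + \frac{1431}{389} - \frac{27}{389}\right) - 32588} = \sqrt{\frac{1422}{389} - 32588} = \sqrt{- \frac{12675310}{389}} = \frac{i \sqrt{4930695590}}{389}$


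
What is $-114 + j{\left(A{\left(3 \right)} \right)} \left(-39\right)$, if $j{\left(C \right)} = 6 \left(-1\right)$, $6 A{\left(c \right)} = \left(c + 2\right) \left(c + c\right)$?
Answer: $120$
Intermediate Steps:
$A{\left(c \right)} = \frac{c \left(2 + c\right)}{3}$ ($A{\left(c \right)} = \frac{\left(c + 2\right) \left(c + c\right)}{6} = \frac{\left(2 + c\right) 2 c}{6} = \frac{2 c \left(2 + c\right)}{6} = \frac{c \left(2 + c\right)}{3}$)
$j{\left(C \right)} = -6$
$-114 + j{\left(A{\left(3 \right)} \right)} \left(-39\right) = -114 - -234 = -114 + 234 = 120$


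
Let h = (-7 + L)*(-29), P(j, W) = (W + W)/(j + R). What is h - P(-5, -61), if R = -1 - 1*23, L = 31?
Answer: -20306/29 ≈ -700.21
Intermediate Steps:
R = -24 (R = -1 - 23 = -24)
P(j, W) = 2*W/(-24 + j) (P(j, W) = (W + W)/(j - 24) = (2*W)/(-24 + j) = 2*W/(-24 + j))
h = -696 (h = (-7 + 31)*(-29) = 24*(-29) = -696)
h - P(-5, -61) = -696 - 2*(-61)/(-24 - 5) = -696 - 2*(-61)/(-29) = -696 - 2*(-61)*(-1)/29 = -696 - 1*122/29 = -696 - 122/29 = -20306/29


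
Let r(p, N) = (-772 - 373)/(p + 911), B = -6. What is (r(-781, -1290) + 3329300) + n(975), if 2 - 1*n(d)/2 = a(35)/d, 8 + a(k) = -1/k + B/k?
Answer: 32460628289/9750 ≈ 3.3293e+6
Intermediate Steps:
r(p, N) = -1145/(911 + p)
a(k) = -8 - 7/k (a(k) = -8 + (-1/k - 6/k) = -8 - 7/k)
n(d) = 4 + 82/(5*d) (n(d) = 4 - 2*(-8 - 7/35)/d = 4 - 2*(-8 - 7*1/35)/d = 4 - 2*(-8 - 1/5)/d = 4 - (-82)/(5*d) = 4 + 82/(5*d))
(r(-781, -1290) + 3329300) + n(975) = (-1145/(911 - 781) + 3329300) + (4 + (82/5)/975) = (-1145/130 + 3329300) + (4 + (82/5)*(1/975)) = (-1145*1/130 + 3329300) + (4 + 82/4875) = (-229/26 + 3329300) + 19582/4875 = 86561571/26 + 19582/4875 = 32460628289/9750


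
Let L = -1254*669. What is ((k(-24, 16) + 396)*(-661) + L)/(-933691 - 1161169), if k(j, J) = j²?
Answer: 740709/1047430 ≈ 0.70717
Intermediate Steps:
L = -838926
((k(-24, 16) + 396)*(-661) + L)/(-933691 - 1161169) = (((-24)² + 396)*(-661) - 838926)/(-933691 - 1161169) = ((576 + 396)*(-661) - 838926)/(-2094860) = (972*(-661) - 838926)*(-1/2094860) = (-642492 - 838926)*(-1/2094860) = -1481418*(-1/2094860) = 740709/1047430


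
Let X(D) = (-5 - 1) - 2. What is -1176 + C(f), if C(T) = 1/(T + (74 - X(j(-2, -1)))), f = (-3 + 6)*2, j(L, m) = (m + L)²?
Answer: -103487/88 ≈ -1176.0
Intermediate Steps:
j(L, m) = (L + m)²
f = 6 (f = 3*2 = 6)
X(D) = -8 (X(D) = -6 - 2 = -8)
C(T) = 1/(82 + T) (C(T) = 1/(T + (74 - 1*(-8))) = 1/(T + (74 + 8)) = 1/(T + 82) = 1/(82 + T))
-1176 + C(f) = -1176 + 1/(82 + 6) = -1176 + 1/88 = -103487/88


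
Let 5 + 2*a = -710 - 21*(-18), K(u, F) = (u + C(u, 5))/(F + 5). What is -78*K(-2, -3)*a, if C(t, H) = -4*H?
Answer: -144573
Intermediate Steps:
K(u, F) = (-20 + u)/(5 + F) (K(u, F) = (u - 4*5)/(F + 5) = (u - 20)/(5 + F) = (-20 + u)/(5 + F))
a = -337/2 (a = -5/2 + (-710 - 21*(-18))/2 = -5/2 + (-710 + 378)/2 = -5/2 + (1/2)*(-332) = -5/2 - 166 = -337/2 ≈ -168.50)
-78*K(-2, -3)*a = -78*(-20 - 2)/(5 - 3)*(-337)/2 = -78*-22/2*(-337)/2 = -78*(1/2)*(-22)*(-337)/2 = -(-858)*(-337)/2 = -78*3707/2 = -144573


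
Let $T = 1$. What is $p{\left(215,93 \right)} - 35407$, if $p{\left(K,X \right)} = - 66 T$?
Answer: $-35473$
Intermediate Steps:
$p{\left(K,X \right)} = -66$ ($p{\left(K,X \right)} = \left(-66\right) 1 = -66$)
$p{\left(215,93 \right)} - 35407 = -66 - 35407 = -35473$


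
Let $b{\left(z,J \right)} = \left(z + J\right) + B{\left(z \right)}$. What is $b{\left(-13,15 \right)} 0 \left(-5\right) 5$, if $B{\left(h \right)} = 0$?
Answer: $0$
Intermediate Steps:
$b{\left(z,J \right)} = J + z$ ($b{\left(z,J \right)} = \left(z + J\right) + 0 = \left(J + z\right) + 0 = J + z$)
$b{\left(-13,15 \right)} 0 \left(-5\right) 5 = \left(15 - 13\right) 0 \left(-5\right) 5 = 2 \cdot 0 \cdot 5 = 2 \cdot 0 = 0$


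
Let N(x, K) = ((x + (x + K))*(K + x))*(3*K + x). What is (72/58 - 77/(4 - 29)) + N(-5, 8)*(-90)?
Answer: 7441633/725 ≈ 10264.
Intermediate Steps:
N(x, K) = (K + x)*(K + 2*x)*(x + 3*K) (N(x, K) = ((x + (K + x))*(K + x))*(x + 3*K) = ((K + 2*x)*(K + x))*(x + 3*K) = ((K + x)*(K + 2*x))*(x + 3*K) = (K + x)*(K + 2*x)*(x + 3*K))
(72/58 - 77/(4 - 29)) + N(-5, 8)*(-90) = (72/58 - 77/(4 - 29)) + (2*(-5)³ + 3*8³ + 9*8*(-5)² + 10*(-5)*8²)*(-90) = (72*(1/58) - 77/(-25)) + (2*(-125) + 3*512 + 9*8*25 + 10*(-5)*64)*(-90) = (36/29 - 77*(-1/25)) + (-250 + 1536 + 1800 - 3200)*(-90) = (36/29 + 77/25) - 114*(-90) = 3133/725 + 10260 = 7441633/725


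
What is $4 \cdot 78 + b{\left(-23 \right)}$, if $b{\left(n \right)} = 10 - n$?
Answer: $345$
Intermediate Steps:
$4 \cdot 78 + b{\left(-23 \right)} = 4 \cdot 78 + \left(10 - -23\right) = 312 + \left(10 + 23\right) = 312 + 33 = 345$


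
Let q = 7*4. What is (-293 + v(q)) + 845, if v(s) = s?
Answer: 580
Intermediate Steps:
q = 28
(-293 + v(q)) + 845 = (-293 + 28) + 845 = -265 + 845 = 580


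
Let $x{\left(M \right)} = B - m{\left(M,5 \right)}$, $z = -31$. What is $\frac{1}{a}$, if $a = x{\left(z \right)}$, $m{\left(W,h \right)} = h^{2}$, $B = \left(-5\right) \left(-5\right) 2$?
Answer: $\frac{1}{25} \approx 0.04$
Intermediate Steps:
$B = 50$ ($B = 25 \cdot 2 = 50$)
$x{\left(M \right)} = 25$ ($x{\left(M \right)} = 50 - 5^{2} = 50 - 25 = 25$)
$a = 25$
$\frac{1}{a} = \frac{1}{25}$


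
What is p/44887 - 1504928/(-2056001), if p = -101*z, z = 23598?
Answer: -4832716968262/92287716887 ≈ -52.366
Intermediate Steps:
p = -2383398 (p = -101*23598 = -2383398)
p/44887 - 1504928/(-2056001) = -2383398/44887 - 1504928/(-2056001) = -2383398*1/44887 - 1504928*(-1/2056001) = -2383398/44887 + 1504928/2056001 = -4832716968262/92287716887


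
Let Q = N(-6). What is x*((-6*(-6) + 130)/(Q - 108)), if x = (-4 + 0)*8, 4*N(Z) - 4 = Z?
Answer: 10624/217 ≈ 48.958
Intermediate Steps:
N(Z) = 1 + Z/4
Q = -½ (Q = 1 + (¼)*(-6) = 1 - 3/2 = -½ ≈ -0.50000)
x = -32 (x = -4*8 = -32)
x*((-6*(-6) + 130)/(Q - 108)) = -32*(-6*(-6) + 130)/(-½ - 108) = -32*(36 + 130)/(-217/2) = -5312*(-2)/217 = -32*(-332/217) = 10624/217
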